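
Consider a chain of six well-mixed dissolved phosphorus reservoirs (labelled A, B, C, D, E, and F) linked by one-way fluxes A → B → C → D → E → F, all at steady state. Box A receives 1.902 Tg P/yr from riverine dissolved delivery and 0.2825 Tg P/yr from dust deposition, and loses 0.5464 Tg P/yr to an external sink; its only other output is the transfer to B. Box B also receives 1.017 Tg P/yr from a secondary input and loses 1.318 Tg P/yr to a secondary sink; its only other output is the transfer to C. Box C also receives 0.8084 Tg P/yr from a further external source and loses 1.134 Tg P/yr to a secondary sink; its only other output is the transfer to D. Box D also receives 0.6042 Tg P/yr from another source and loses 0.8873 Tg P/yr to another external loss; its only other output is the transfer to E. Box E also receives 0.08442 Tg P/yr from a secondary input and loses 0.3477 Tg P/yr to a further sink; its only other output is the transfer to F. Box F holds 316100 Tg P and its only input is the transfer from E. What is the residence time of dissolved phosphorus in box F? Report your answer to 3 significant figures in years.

Box A: F(A→B) = (1.902 + 0.2825) − 0.5464 = 1.6381 Tg P/yr.
Box B: F(B→C) = (1.6381 + 1.017) − 1.318 = 1.3371 Tg P/yr.
Box C: F(C→D) = (1.3371 + 0.8084) − 1.134 = 1.0115 Tg P/yr.
Box D: F(D→E) = (1.0115 + 0.6042) − 0.8873 = 0.72840 Tg P/yr.
Box E: F(E→F) = (0.72840 + 0.08442) − 0.3477 = 0.46512 Tg P/yr.
Box F throughput = its input = 0.46512 Tg P/yr; τ = 316100 / 0.46512 = 679600 yr.

680000 yr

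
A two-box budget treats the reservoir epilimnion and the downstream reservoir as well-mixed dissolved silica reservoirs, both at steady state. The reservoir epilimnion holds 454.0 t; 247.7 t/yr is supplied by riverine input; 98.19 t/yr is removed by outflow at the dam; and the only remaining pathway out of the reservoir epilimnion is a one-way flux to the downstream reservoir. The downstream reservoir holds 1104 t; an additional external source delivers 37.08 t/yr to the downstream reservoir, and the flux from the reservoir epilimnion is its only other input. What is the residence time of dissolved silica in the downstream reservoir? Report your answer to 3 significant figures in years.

5.92 yr

Balance the reservoir epilimnion: ΣF_in = 247.70 t/yr.
Flux to the downstream reservoir = ΣF_in − (98.19) = 149.51 t/yr.
Total input to the downstream reservoir = 149.51 + 37.08 = 186.59 t/yr; at steady state this equals its total output.
τ = M / F = 1104 / 186.59 = 5.917 yr.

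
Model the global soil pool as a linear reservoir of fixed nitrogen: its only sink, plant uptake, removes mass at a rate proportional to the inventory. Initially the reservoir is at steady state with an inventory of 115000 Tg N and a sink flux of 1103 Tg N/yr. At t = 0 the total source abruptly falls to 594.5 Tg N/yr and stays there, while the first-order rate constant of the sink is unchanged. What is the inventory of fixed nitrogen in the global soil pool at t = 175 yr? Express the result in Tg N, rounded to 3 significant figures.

71900 Tg N

The sink rate constant is k = F₀/M₀ = 1103/115000 = 0.009591 yr⁻¹.
Solving dM/dt = F₁ − kM with M(0) = M₀ gives M(t) = F₁/k + (M₀ − F₁/k)·e^(−kt).
F₁/k = 594.5/0.009591 = 61983 Tg N; kt = 0.009591 × 175 = 1.678, e^(−kt) = 0.1867.
M(175) = 61983 + (115000 − 61983) × 0.1867 = 61983 + 9896 = 71879 Tg N.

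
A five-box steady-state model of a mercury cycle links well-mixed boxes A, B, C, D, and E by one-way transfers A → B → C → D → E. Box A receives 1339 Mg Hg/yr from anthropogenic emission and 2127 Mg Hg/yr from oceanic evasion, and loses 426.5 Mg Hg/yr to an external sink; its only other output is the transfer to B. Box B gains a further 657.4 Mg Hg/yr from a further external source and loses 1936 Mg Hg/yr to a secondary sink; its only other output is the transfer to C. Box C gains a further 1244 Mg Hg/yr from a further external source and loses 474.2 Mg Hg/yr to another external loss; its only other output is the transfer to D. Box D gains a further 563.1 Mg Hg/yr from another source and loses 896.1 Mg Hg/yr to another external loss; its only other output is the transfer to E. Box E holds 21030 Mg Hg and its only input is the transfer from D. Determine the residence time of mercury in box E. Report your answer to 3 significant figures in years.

9.57 yr

Box A: F(A→B) = (1339 + 2127) − 426.5 = 3039.5 Mg Hg/yr.
Box B: F(B→C) = (3039.5 + 657.4) − 1936 = 1760.9 Mg Hg/yr.
Box C: F(C→D) = (1760.9 + 1244) − 474.2 = 2530.7 Mg Hg/yr.
Box D: F(D→E) = (2530.7 + 563.1) − 896.1 = 2197.7 Mg Hg/yr.
Box E throughput = its input = 2197.7 Mg Hg/yr; τ = 21030 / 2197.7 = 9.569 yr.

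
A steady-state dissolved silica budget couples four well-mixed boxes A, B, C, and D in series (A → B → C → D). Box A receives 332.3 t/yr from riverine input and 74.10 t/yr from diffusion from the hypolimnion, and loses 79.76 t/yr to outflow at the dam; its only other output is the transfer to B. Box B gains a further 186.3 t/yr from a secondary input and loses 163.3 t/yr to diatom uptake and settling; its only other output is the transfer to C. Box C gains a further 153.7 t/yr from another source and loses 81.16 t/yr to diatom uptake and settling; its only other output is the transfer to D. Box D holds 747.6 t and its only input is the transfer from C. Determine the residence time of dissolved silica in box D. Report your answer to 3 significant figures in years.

Box A: F(A→B) = (332.3 + 74.10) − 79.76 = 326.64 t/yr.
Box B: F(B→C) = (326.64 + 186.3) − 163.3 = 349.64 t/yr.
Box C: F(C→D) = (349.64 + 153.7) − 81.16 = 422.18 t/yr.
Box D throughput = its input = 422.18 t/yr; τ = 747.6 / 422.18 = 1.771 yr.

1.77 yr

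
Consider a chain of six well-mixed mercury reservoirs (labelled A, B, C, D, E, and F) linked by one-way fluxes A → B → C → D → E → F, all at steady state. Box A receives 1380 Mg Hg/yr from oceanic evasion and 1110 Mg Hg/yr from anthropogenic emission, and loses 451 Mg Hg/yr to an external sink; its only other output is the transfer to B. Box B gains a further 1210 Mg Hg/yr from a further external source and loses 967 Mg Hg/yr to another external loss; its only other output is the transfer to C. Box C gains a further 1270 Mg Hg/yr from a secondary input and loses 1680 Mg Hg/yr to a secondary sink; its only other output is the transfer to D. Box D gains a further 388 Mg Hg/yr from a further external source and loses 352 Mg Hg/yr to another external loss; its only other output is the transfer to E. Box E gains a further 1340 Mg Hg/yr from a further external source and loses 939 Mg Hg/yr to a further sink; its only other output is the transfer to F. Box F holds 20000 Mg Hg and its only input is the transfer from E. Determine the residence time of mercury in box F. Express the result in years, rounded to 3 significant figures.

Box A: F(A→B) = (1380 + 1110) − 451 = 2039.0 Mg Hg/yr.
Box B: F(B→C) = (2039.0 + 1210) − 967 = 2282.0 Mg Hg/yr.
Box C: F(C→D) = (2282.0 + 1270) − 1680 = 1872.0 Mg Hg/yr.
Box D: F(D→E) = (1872.0 + 388) − 352 = 1908.0 Mg Hg/yr.
Box E: F(E→F) = (1908.0 + 1340) − 939 = 2309.0 Mg Hg/yr.
Box F throughput = its input = 2309.0 Mg Hg/yr; τ = 20000 / 2309.0 = 8.662 yr.

8.66 yr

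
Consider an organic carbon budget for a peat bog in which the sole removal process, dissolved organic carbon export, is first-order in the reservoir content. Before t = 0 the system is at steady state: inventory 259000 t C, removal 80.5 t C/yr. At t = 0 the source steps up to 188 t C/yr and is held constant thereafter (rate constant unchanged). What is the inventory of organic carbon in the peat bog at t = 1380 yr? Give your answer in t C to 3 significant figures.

380000 t C

Residence time τ = M₀/F₀ = 3217 yr. The eventual steady state is M_∞ = M₀·(F₁/F₀) = 259000 × 188/80.5 = 604870 t C.
The anomaly ΔM(t) = M(t) − M_∞ decays as ΔM₀·e^(−t/τ) with ΔM₀ = 259000 − 604870 = −345900 t C.
At t = 1380 yr, e^(−t/τ) = e^(−0.4289) = 0.6512, so ΔM = −225200 t C and M = 604870 − 225200 = 379630 t C.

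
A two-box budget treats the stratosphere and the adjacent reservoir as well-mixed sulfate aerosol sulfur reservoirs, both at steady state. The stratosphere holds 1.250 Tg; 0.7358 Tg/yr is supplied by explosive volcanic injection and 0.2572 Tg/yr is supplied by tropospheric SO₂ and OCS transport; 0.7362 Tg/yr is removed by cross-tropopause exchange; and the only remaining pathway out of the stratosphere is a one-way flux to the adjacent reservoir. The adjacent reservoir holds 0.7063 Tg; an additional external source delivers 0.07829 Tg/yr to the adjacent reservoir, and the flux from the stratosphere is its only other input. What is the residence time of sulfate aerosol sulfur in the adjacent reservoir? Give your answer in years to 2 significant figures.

Balance the stratosphere: ΣF_in = 0.7358 + 0.2572 = 0.99300 Tg/yr.
Flux to the adjacent reservoir = ΣF_in − (0.7362) = 0.25680 Tg/yr.
Total input to the adjacent reservoir = 0.25680 + 0.07829 = 0.33509 Tg/yr; at steady state this equals its total output.
τ = M / F = 0.7063 / 0.33509 = 2.108 yr.

2.1 yr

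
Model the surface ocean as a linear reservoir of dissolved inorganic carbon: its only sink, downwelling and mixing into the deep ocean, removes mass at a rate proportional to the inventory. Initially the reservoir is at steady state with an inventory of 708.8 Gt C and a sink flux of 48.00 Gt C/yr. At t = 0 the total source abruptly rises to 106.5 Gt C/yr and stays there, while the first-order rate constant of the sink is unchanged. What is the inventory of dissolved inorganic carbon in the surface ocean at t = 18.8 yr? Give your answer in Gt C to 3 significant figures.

The sink rate constant is k = F₀/M₀ = 48.00/708.8 = 0.06772 yr⁻¹.
Solving dM/dt = F₁ − kM with M(0) = M₀ gives M(t) = F₁/k + (M₀ − F₁/k)·e^(−kt).
F₁/k = 106.5/0.06772 = 1572.6 Gt C; kt = 0.06772 × 18.8 = 1.273, e^(−kt) = 0.2800.
M(18.8) = 1572.6 + (708.8 − 1572.6) × 0.2800 = 1572.6 − 241.8 = 1330.8 Gt C.

1330 Gt C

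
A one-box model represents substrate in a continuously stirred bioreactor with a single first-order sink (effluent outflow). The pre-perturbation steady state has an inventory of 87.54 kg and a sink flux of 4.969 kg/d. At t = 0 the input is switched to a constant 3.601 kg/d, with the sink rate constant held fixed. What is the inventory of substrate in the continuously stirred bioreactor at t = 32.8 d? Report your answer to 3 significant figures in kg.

The sink rate constant is k = F₀/M₀ = 4.969/87.54 = 0.05676 d⁻¹.
Solving dM/dt = F₁ − kM with M(0) = M₀ gives M(t) = F₁/k + (M₀ − F₁/k)·e^(−kt).
F₁/k = 3.601/0.05676 = 63.440 kg; kt = 0.05676 × 32.8 = 1.862, e^(−kt) = 0.1554.
M(32.8) = 63.440 + (87.54 − 63.440) × 0.1554 = 63.440 + 3.745 = 67.185 kg.

67.2 kg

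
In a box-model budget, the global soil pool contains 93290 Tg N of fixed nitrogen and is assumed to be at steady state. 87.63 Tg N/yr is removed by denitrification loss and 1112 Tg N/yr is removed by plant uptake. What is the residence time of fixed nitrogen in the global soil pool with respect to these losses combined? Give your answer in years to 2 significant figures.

78 yr

Total removal = 87.63 + 1112 = 1199.6 Tg N/yr.
τ = M / ΣF_out = 93290 / 1199.6 = 77.77 yr.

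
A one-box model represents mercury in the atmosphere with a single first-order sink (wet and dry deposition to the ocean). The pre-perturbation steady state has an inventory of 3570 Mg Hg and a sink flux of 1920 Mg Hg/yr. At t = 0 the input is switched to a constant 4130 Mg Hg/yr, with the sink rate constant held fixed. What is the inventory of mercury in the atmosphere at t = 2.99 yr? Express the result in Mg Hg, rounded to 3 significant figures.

Residence time τ = M₀/F₀ = 1.859 yr. The eventual steady state is M_∞ = M₀·(F₁/F₀) = 3570 × 4130/1920 = 7679.2 Mg Hg.
The anomaly ΔM(t) = M(t) − M_∞ decays as ΔM₀·e^(−t/τ) with ΔM₀ = 3570 − 7679.2 = −4109 Mg Hg.
At t = 2.99 yr, e^(−t/τ) = e^(−1.608) = 0.2003, so ΔM = −823.0 Mg Hg and M = 7679.2 − 823.0 = 6856.2 Mg Hg.

6860 Mg Hg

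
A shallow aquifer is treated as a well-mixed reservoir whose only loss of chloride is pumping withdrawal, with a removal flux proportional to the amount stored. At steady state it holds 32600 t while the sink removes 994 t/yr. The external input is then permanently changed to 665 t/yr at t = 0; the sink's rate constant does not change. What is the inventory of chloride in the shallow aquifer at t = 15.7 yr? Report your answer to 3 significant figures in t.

28500 t

The sink rate constant is k = F₀/M₀ = 994/32600 = 0.03049 yr⁻¹.
Solving dM/dt = F₁ − kM with M(0) = M₀ gives M(t) = F₁/k + (M₀ − F₁/k)·e^(−kt).
F₁/k = 665/0.03049 = 21810 t; kt = 0.03049 × 15.7 = 0.4787, e^(−kt) = 0.6196.
M(15.7) = 21810 + (32600 − 21810) × 0.6196 = 21810 + 6685 = 28495 t.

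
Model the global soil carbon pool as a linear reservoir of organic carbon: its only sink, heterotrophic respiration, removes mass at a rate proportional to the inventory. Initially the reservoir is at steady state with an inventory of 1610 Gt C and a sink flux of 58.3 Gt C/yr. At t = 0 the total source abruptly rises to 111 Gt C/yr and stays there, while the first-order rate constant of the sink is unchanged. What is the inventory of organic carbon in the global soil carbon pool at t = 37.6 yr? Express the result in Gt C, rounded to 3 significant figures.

2690 Gt C

The sink rate constant is k = F₀/M₀ = 58.3/1610 = 0.03621 yr⁻¹.
Solving dM/dt = F₁ − kM with M(0) = M₀ gives M(t) = F₁/k + (M₀ − F₁/k)·e^(−kt).
F₁/k = 111/0.03621 = 3065.4 Gt C; kt = 0.03621 × 37.6 = 1.362, e^(−kt) = 0.2563.
M(37.6) = 3065.4 + (1610 − 3065.4) × 0.2563 = 3065.4 − 373.0 = 2692.4 Gt C.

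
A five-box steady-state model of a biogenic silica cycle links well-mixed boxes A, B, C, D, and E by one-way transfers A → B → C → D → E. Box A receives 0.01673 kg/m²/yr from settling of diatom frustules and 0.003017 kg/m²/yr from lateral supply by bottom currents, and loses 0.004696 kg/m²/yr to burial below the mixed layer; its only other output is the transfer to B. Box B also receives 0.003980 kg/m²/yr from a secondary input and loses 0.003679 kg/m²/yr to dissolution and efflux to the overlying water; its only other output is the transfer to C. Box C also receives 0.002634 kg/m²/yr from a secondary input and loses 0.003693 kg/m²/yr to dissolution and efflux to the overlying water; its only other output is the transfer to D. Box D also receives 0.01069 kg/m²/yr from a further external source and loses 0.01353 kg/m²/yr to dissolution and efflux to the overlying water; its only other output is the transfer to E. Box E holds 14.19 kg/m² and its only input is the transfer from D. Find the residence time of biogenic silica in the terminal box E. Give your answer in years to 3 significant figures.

Box A: F(A→B) = (0.01673 + 0.003017) − 0.004696 = 0.015051 kg/m²/yr.
Box B: F(B→C) = (0.015051 + 0.003980) − 0.003679 = 0.015352 kg/m²/yr.
Box C: F(C→D) = (0.015352 + 0.002634) − 0.003693 = 0.014293 kg/m²/yr.
Box D: F(D→E) = (0.014293 + 0.01069) − 0.01353 = 0.011453 kg/m²/yr.
Box E throughput = its input = 0.011453 kg/m²/yr; τ = 14.19 / 0.011453 = 1239 yr.

1240 yr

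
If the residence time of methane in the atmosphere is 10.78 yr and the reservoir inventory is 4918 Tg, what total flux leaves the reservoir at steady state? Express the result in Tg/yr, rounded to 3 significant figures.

456 Tg/yr

F = M / τ = 4918 / 10.78 = 456.2 Tg/yr.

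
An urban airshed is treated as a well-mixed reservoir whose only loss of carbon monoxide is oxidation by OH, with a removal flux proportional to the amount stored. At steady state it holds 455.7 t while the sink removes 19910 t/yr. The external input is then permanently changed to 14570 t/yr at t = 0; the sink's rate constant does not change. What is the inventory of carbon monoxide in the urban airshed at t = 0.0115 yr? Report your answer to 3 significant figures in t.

407 t

τ = M₀/F₀ = 455.7/19910 = 0.02289 yr; rate constant k = 1/τ.
New steady state M_∞ = F₁/k = F₁·τ = 14570 × 0.02289 = 333.48 t.
M(t) = M_∞ + (M₀ − M_∞)·e^(−t/τ); t/τ = 0.0115/0.02289 = 0.5024, so e^(−t/τ) = 0.6050.
M(t) = 333.48 + 122.2 × 0.6050 = 407.43 t.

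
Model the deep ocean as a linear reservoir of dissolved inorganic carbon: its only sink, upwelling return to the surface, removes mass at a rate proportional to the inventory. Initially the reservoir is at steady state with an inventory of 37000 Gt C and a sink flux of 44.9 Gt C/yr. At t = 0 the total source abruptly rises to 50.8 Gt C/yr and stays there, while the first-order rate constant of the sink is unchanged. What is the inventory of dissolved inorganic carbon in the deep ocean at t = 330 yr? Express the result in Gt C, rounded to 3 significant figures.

38600 Gt C

Residence time τ = M₀/F₀ = 824.1 yr. The eventual steady state is M_∞ = M₀·(F₁/F₀) = 37000 × 50.8/44.9 = 41862 Gt C.
The anomaly ΔM(t) = M(t) − M_∞ decays as ΔM₀·e^(−t/τ) with ΔM₀ = 37000 − 41862 = −4862 Gt C.
At t = 330 yr, e^(−t/τ) = e^(−0.4005) = 0.6700, so ΔM = −3258 Gt C and M = 41862 − 3258 = 38604 Gt C.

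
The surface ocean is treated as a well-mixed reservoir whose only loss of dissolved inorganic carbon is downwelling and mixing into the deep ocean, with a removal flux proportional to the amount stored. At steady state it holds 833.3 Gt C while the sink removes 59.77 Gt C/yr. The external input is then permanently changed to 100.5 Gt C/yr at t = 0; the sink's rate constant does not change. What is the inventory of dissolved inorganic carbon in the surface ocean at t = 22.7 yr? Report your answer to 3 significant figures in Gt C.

τ = M₀/F₀ = 833.3/59.77 = 13.94 yr; rate constant k = 1/τ.
New steady state M_∞ = F₁/k = F₁·τ = 100.5 × 13.94 = 1401.1 Gt C.
M(t) = M_∞ + (M₀ − M_∞)·e^(−t/τ); t/τ = 22.7/13.94 = 1.628, so e^(−t/τ) = 0.1963.
M(t) = 1401.1 − 567.8 × 0.1963 = 1289.7 Gt C.

1290 Gt C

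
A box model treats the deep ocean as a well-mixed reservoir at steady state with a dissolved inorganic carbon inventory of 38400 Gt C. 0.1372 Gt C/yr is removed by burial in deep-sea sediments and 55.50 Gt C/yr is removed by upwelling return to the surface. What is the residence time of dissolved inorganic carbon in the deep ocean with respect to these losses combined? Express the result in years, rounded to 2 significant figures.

Total removal = 0.1372 + 55.50 = 55.637 Gt C/yr.
τ = M / ΣF_out = 38400 / 55.637 = 690.2 yr.

690 yr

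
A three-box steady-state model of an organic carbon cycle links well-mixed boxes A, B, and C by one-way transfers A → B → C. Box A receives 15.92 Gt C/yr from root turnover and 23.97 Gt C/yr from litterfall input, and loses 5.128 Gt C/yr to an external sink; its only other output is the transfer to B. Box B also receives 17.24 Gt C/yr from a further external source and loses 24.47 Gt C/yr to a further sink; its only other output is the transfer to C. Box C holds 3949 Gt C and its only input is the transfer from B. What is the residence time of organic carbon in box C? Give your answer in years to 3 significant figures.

Box A: F(A→B) = (15.92 + 23.97) − 5.128 = 34.762 Gt C/yr.
Box B: F(B→C) = (34.762 + 17.24) − 24.47 = 27.532 Gt C/yr.
Box C throughput = its input = 27.532 Gt C/yr; τ = 3949 / 27.532 = 143.4 yr.

143 yr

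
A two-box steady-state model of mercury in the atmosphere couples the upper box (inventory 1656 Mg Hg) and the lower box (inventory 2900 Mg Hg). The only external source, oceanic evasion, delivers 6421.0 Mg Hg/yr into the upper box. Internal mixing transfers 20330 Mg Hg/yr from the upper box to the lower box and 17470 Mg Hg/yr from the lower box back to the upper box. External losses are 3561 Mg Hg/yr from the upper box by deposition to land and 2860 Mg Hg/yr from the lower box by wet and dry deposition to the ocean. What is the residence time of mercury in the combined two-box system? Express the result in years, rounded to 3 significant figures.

0.710 yr

Treat the two boxes together as one reservoir: the mixing fluxes between them are internal recycling, so τ = ΣM / Σ(external losses).
M_total = 1656 + 2900 = 4556.0 Mg Hg.
ΣF_external_out = 3561 + 2860 = 6421.0 Mg Hg/yr.
τ = M_total / ΣF_ext = 4556.0 / 6421.0 = 0.7095 yr.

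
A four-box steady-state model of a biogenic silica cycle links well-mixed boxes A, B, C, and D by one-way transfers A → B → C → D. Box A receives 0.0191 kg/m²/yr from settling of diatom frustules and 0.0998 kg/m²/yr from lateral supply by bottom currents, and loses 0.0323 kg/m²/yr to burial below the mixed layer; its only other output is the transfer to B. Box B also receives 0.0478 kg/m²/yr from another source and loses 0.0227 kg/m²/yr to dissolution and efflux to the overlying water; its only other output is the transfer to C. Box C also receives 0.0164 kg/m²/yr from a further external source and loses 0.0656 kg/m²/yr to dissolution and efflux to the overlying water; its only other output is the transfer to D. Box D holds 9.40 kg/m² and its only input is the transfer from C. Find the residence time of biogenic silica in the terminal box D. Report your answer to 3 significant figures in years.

Box A: F(A→B) = (0.0191 + 0.0998) − 0.0323 = 0.086600 kg/m²/yr.
Box B: F(B→C) = (0.086600 + 0.0478) − 0.0227 = 0.11170 kg/m²/yr.
Box C: F(C→D) = (0.11170 + 0.0164) − 0.0656 = 0.062500 kg/m²/yr.
Box D throughput = its input = 0.062500 kg/m²/yr; τ = 9.40 / 0.062500 = 150.4 yr.

150 yr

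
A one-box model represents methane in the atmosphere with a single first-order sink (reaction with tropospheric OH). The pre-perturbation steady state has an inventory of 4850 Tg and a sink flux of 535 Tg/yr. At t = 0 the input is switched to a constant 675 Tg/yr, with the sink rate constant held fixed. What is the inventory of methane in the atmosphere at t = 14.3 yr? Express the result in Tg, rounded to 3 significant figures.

5860 Tg

τ = M₀/F₀ = 4850/535 = 9.065 yr; rate constant k = 1/τ.
New steady state M_∞ = F₁/k = F₁·τ = 675 × 9.065 = 6119.2 Tg.
M(t) = M_∞ + (M₀ − M_∞)·e^(−t/τ); t/τ = 14.3/9.065 = 1.577, so e^(−t/τ) = 0.2065.
M(t) = 6119.2 − 1269 × 0.2065 = 5857.1 Tg.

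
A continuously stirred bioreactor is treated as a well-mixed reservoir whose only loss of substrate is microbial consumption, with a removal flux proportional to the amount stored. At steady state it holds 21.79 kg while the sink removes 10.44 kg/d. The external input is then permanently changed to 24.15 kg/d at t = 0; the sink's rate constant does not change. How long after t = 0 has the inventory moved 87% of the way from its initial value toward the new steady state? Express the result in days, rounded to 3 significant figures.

τ = M₀/F₀ = 21.79/10.44 = 2.087 d.
The remaining gap fraction is e^(−t/τ); 87% covered ⇒ e^(−t/τ) = 0.130.
t = −τ ln(0.130) = 2.087 × 2.040 = 4.258 d.

4.26 d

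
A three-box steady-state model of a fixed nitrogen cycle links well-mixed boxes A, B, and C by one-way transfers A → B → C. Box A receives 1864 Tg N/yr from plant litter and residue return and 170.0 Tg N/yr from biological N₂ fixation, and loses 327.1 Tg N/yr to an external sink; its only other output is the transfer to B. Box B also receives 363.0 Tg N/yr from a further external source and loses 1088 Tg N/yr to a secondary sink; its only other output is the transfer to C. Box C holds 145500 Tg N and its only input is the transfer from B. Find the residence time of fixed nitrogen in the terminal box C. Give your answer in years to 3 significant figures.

148 yr

Box A: F(A→B) = (1864 + 170.0) − 327.1 = 1706.9 Tg N/yr.
Box B: F(B→C) = (1706.9 + 363.0) − 1088 = 981.90 Tg N/yr.
Box C throughput = its input = 981.90 Tg N/yr; τ = 145500 / 981.90 = 148.2 yr.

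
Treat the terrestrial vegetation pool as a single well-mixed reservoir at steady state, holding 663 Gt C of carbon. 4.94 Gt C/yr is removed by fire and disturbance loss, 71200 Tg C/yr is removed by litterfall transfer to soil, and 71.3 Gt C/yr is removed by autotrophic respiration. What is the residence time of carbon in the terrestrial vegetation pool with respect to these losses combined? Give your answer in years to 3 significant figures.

4.50 yr

Convert the litterfall transfer to soil flux: 71200 Tg C/yr = 71.20 Gt C/yr.
Total removal = 4.940 + 71.20 + 71.30 = 147.44 Gt C/yr.
τ = M / ΣF_out = 663 / 147.44 = 4.497 yr.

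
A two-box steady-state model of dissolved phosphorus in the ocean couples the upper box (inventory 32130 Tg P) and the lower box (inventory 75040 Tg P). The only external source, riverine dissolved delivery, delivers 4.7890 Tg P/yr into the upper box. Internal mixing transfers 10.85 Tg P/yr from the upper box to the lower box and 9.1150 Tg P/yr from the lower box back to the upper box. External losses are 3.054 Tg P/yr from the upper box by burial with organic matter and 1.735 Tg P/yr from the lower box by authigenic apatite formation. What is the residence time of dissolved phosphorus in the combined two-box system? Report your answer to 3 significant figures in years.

22400 yr

For the system as a whole, the A↔B exchange is internal and contributes nothing to the throughput; only the external sinks remove mass.
M_total = 32130 + 75040 = 107170 Tg P.
ΣF_external_out = 3.054 + 1.735 = 4.7890 Tg P/yr.
τ = M_total / ΣF_ext = 107170 / 4.7890 = 22380 yr.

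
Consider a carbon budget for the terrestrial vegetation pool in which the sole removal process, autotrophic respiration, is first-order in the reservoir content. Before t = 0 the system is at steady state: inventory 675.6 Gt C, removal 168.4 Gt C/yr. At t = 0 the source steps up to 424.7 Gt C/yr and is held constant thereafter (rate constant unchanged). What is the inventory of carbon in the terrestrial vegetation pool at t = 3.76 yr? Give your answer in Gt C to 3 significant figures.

1300 Gt C

The sink rate constant is k = F₀/M₀ = 168.4/675.6 = 0.2493 yr⁻¹.
Solving dM/dt = F₁ − kM with M(0) = M₀ gives M(t) = F₁/k + (M₀ − F₁/k)·e^(−kt).
F₁/k = 424.7/0.2493 = 1703.8 Gt C; kt = 0.2493 × 3.76 = 0.9372, e^(−kt) = 0.3917.
M(3.76) = 1703.8 + (675.6 − 1703.8) × 0.3917 = 1703.8 − 402.8 = 1301.1 Gt C.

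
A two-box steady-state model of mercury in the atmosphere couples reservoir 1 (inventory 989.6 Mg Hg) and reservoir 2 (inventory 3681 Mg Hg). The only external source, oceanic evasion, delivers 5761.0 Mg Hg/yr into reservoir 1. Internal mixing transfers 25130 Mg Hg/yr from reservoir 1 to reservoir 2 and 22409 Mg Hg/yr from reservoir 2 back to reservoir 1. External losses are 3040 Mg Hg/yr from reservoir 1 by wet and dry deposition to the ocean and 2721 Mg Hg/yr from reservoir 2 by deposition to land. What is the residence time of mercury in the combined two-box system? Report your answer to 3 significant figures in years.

For the system as a whole, the A↔B exchange is internal and contributes nothing to the throughput; only the external sinks remove mass.
M_total = 989.6 + 3681 = 4670.6 Mg Hg.
ΣF_external_out = 3040 + 2721 = 5761.0 Mg Hg/yr.
τ = M_total / ΣF_ext = 4670.6 / 5761.0 = 0.8107 yr.

0.811 yr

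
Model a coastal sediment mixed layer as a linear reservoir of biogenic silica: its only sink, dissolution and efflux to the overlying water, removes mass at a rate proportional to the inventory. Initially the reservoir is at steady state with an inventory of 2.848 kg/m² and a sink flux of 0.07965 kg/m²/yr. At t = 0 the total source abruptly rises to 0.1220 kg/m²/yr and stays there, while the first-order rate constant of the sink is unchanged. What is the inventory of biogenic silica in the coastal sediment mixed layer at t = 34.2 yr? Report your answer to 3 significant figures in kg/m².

Residence time τ = M₀/F₀ = 35.76 yr. The eventual steady state is M_∞ = M₀·(F₁/F₀) = 2.848 × 0.1220/0.07965 = 4.3623 kg/m².
The anomaly ΔM(t) = M(t) − M_∞ decays as ΔM₀·e^(−t/τ) with ΔM₀ = 2.848 − 4.3623 = −1.514 kg/m².
At t = 34.2 yr, e^(−t/τ) = e^(−0.9565) = 0.3842, so ΔM = −0.5819 kg/m² and M = 4.3623 − 0.5819 = 3.7804 kg/m².

3.78 kg/m²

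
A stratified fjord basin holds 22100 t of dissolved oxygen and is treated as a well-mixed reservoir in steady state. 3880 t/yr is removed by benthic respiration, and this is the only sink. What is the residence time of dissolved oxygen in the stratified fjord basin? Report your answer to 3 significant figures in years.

τ = M / F = 22100 / 3880 = 5.696 yr.

5.70 yr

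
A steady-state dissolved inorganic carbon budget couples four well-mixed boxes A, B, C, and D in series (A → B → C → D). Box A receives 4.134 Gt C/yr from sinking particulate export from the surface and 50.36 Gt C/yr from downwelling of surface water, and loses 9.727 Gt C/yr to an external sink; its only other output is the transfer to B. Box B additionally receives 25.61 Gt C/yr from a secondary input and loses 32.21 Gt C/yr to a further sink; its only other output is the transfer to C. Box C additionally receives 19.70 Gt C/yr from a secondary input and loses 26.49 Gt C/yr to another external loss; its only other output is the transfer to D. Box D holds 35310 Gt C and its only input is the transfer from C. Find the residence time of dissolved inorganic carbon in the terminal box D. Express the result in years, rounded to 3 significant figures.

1130 yr

Box A: F(A→B) = (4.134 + 50.36) − 9.727 = 44.767 Gt C/yr.
Box B: F(B→C) = (44.767 + 25.61) − 32.21 = 38.167 Gt C/yr.
Box C: F(C→D) = (38.167 + 19.70) − 26.49 = 31.377 Gt C/yr.
Box D throughput = its input = 31.377 Gt C/yr; τ = 35310 / 31.377 = 1125 yr.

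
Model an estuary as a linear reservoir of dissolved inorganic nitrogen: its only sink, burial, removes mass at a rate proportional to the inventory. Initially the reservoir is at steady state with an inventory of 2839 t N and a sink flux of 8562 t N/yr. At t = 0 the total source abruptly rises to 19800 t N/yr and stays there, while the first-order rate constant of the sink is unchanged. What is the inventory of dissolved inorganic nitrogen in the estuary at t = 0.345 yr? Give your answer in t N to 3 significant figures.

Residence time τ = M₀/F₀ = 0.3316 yr. The eventual steady state is M_∞ = M₀·(F₁/F₀) = 2839 × 19800/8562 = 6565.3 t N.
The anomaly ΔM(t) = M(t) − M_∞ decays as ΔM₀·e^(−t/τ) with ΔM₀ = 2839 − 6565.3 = −3726 t N.
At t = 0.345 yr, e^(−t/τ) = e^(−1.040) = 0.3533, so ΔM = −1316 t N and M = 6565.3 − 1316 = 5248.8 t N.

5250 t N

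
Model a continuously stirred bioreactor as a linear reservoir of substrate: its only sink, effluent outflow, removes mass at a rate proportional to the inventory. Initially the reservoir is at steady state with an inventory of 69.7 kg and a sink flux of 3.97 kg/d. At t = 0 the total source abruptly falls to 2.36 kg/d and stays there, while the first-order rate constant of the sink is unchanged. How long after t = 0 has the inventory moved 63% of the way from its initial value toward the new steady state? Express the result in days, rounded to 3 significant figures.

τ = M₀/F₀ = 69.7/3.97 = 17.56 d.
The remaining gap fraction is e^(−t/τ); 63% covered ⇒ e^(−t/τ) = 0.370.
t = −τ ln(0.370) = 17.56 × 0.9943 = 17.46 d.

17.5 d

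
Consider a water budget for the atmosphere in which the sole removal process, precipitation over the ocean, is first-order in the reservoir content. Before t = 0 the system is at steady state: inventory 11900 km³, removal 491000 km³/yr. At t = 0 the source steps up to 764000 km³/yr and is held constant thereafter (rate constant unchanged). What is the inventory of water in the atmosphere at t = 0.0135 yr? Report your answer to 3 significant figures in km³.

Residence time τ = M₀/F₀ = 0.02424 yr. The eventual steady state is M_∞ = M₀·(F₁/F₀) = 11900 × 764000/491000 = 18516 km³.
The anomaly ΔM(t) = M(t) − M_∞ decays as ΔM₀·e^(−t/τ) with ΔM₀ = 11900 − 18516 = −6616 km³.
At t = 0.0135 yr, e^(−t/τ) = e^(−0.5570) = 0.5729, so ΔM = −3791 km³ and M = 18516 − 3791 = 14726 km³.

14700 km³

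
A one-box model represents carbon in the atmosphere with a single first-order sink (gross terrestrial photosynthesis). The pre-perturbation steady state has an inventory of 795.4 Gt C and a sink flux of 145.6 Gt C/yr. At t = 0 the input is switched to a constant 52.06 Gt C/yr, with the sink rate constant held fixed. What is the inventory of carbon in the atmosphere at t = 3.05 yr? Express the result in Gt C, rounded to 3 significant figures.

The sink rate constant is k = F₀/M₀ = 145.6/795.4 = 0.1831 yr⁻¹.
Solving dM/dt = F₁ − kM with M(0) = M₀ gives M(t) = F₁/k + (M₀ − F₁/k)·e^(−kt).
F₁/k = 52.06/0.1831 = 284.40 Gt C; kt = 0.1831 × 3.05 = 0.5583, e^(−kt) = 0.5722.
M(3.05) = 284.40 + (795.4 − 284.40) × 0.5722 = 284.40 + 292.4 = 576.78 Gt C.

577 Gt C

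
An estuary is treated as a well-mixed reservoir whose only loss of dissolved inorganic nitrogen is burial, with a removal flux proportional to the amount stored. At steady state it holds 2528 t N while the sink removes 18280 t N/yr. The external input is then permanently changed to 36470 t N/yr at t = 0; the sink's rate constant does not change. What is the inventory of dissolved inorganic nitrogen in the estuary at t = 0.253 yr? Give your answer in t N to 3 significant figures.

The sink rate constant is k = F₀/M₀ = 18280/2528 = 7.231 yr⁻¹.
Solving dM/dt = F₁ − kM with M(0) = M₀ gives M(t) = F₁/k + (M₀ − F₁/k)·e^(−kt).
F₁/k = 36470/7.231 = 5043.6 t N; kt = 7.231 × 0.253 = 1.829, e^(−kt) = 0.1605.
M(0.253) = 5043.6 + (2528 − 5043.6) × 0.1605 = 5043.6 − 403.8 = 4639.8 t N.

4640 t N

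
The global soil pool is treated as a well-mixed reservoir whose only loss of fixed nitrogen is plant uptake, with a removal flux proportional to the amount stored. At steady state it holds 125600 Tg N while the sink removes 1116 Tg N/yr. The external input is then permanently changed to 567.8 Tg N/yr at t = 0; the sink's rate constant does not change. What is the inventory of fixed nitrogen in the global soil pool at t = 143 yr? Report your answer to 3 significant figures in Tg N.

81200 Tg N

The sink rate constant is k = F₀/M₀ = 1116/125600 = 0.008885 yr⁻¹.
Solving dM/dt = F₁ − kM with M(0) = M₀ gives M(t) = F₁/k + (M₀ − F₁/k)·e^(−kt).
F₁/k = 567.8/0.008885 = 63903 Tg N; kt = 0.008885 × 143 = 1.271, e^(−kt) = 0.2807.
M(143) = 63903 + (125600 − 63903) × 0.2807 = 63903 + 17320 = 81219 Tg N.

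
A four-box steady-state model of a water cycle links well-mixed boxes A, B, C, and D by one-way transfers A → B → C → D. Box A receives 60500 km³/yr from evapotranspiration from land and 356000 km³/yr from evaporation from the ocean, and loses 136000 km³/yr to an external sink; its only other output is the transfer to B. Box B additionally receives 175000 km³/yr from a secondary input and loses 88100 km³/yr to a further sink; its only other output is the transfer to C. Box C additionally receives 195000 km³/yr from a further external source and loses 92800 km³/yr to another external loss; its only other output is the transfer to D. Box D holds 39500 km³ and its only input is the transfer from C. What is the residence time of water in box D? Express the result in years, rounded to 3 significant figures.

Box A: F(A→B) = (60500 + 356000) − 136000 = 280500 km³/yr.
Box B: F(B→C) = (280500 + 175000) − 88100 = 367400 km³/yr.
Box C: F(C→D) = (367400 + 195000) − 92800 = 469600 km³/yr.
Box D throughput = its input = 469600 km³/yr; τ = 39500 / 469600 = 0.08411 yr.

0.0841 yr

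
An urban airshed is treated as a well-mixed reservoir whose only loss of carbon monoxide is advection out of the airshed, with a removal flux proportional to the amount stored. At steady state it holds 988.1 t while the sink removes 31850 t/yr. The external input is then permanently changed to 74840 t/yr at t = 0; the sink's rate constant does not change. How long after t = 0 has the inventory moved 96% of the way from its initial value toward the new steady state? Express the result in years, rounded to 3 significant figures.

τ = M₀/F₀ = 988.1/31850 = 0.03102 yr.
The remaining gap fraction is e^(−t/τ); 96% covered ⇒ e^(−t/τ) = 0.0400.
t = −τ ln(0.0400) = 0.03102 × 3.219 = 0.09986 yr.

0.0999 yr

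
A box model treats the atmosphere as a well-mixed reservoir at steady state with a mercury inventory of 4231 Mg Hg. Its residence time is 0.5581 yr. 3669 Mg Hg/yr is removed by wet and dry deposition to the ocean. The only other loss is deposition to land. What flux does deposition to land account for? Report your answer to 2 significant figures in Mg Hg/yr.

3900 Mg Hg/yr

Total removal F = M/τ = 4231 / 0.5581 = 7581 Mg Hg/yr.
Deposition to land = F − (3669) = 7581 − 3669 = 3912 Mg Hg/yr.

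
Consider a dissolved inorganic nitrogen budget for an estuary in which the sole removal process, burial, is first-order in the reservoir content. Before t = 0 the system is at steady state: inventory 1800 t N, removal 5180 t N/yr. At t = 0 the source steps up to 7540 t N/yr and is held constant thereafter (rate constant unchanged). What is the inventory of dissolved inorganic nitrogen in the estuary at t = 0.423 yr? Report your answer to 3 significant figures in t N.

τ = M₀/F₀ = 1800/5180 = 0.3475 yr; rate constant k = 1/τ.
New steady state M_∞ = F₁/k = F₁·τ = 7540 × 0.3475 = 2620.1 t N.
M(t) = M_∞ + (M₀ − M_∞)·e^(−t/τ); t/τ = 0.423/0.3475 = 1.217, so e^(−t/τ) = 0.2960.
M(t) = 2620.1 − 820.1 × 0.2960 = 2377.3 t N.

2380 t N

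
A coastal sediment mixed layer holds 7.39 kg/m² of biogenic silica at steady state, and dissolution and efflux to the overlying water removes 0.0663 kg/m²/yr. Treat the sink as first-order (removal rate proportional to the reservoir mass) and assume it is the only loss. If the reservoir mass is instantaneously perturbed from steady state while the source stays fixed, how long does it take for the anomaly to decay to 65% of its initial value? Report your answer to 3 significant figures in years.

For a linear reservoir the anomaly decays as exp(−t/τ) with τ = M/F = 7.39/0.0663 = 111.5 yr.
exp(−t/τ) = 0.65 ⇒ t = −τ ln(0.65) = 111.5 × 0.4308 = 48.02 yr.

48.0 yr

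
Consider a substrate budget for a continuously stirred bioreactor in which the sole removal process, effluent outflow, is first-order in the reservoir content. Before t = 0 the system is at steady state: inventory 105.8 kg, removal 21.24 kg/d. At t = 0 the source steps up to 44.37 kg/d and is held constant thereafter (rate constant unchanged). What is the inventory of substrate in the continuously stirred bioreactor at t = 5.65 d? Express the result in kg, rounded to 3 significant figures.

184 kg

The sink rate constant is k = F₀/M₀ = 21.24/105.8 = 0.2008 d⁻¹.
Solving dM/dt = F₁ − kM with M(0) = M₀ gives M(t) = F₁/k + (M₀ − F₁/k)·e^(−kt).
F₁/k = 44.37/0.2008 = 221.01 kg; kt = 0.2008 × 5.65 = 1.134, e^(−kt) = 0.3217.
M(5.65) = 221.01 + (105.8 − 221.01) × 0.3217 = 221.01 − 37.06 = 183.95 kg.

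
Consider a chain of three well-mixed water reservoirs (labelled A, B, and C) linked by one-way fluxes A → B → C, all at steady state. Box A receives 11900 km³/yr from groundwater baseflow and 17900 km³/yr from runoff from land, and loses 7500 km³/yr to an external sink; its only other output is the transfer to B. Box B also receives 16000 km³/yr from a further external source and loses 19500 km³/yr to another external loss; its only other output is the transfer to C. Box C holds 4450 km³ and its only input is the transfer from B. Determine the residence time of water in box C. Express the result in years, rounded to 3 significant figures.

0.237 yr

Box A: F(A→B) = (11900 + 17900) − 7500 = 22300 km³/yr.
Box B: F(B→C) = (22300 + 16000) − 19500 = 18800 km³/yr.
Box C throughput = its input = 18800 km³/yr; τ = 4450 / 18800 = 0.2367 yr.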